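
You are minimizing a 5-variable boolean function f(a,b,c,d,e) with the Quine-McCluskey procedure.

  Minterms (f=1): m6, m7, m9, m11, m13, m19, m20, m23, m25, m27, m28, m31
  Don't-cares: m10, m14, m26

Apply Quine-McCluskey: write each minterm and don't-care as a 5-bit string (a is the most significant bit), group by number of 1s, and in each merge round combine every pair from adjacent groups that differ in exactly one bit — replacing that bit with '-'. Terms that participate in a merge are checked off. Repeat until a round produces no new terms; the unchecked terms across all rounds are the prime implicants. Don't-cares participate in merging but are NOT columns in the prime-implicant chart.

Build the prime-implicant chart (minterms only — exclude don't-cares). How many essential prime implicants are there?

4

size-2^0 implicants → 00110(✓)  00111(✓)  01001(✓)  01010(✓)  01011(✓)  01101(✓)  01110(✓)  10011(✓)  10100(✓)  10111(✓)  11001(✓)  11010(✓)  11011(✓)  11100(✓)  11111(✓)
size-2^1 implicants → -0111  -1001(✓)  -1010(✓)  -1011(✓)  0-110  0011-  01-01  01-10  010-1(✓)  0101-(✓)  1-011(✓)  1-100  1-111(✓)  10-11(✓)  11-11(✓)  110-1(✓)  1101-(✓)
size-2^2 implicants → -10-1  -101-  1--11
Unchecked terms (primes): -0111, -10-1, -101-, 0-110, 0011-, 01-01, 01-10, 1--11, 1-100
Minterm coverage:
  m6 ⊆ 0-110,0011-
  m7 ⊆ -0111,0011-
  m9 ⊆ -10-1,01-01
  m11 ⊆ -10-1,-101-
  m13 ⊆ 01-01 [E]
  m19 ⊆ 1--11 [E]
  m20 ⊆ 1-100 [E]
  m23 ⊆ -0111,1--11
  m25 ⊆ -10-1 [E]
  m27 ⊆ -10-1,-101-,1--11
  m28 ⊆ 1-100 [E]
  m31 ⊆ 1--11 [E]
E = {-10-1, 01-01, 1--11, 1-100}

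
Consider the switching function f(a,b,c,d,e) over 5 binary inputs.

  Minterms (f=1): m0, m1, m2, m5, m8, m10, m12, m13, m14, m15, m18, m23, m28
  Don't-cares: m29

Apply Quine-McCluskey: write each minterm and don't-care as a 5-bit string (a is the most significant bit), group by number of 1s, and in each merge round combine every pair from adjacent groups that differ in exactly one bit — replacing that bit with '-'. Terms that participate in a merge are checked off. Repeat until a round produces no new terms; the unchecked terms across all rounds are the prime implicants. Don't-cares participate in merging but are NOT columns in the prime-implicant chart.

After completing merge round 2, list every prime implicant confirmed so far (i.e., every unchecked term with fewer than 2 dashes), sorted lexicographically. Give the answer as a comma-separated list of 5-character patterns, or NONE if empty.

Round 0: 00000✓ 00001✓ 00010✓ 00101✓ 01000✓ 01010✓ 01100✓ 01101✓ 01110✓ 01111✓ 10010✓ 10111 11100✓ 11101✓
Round 1: -0010 -1100✓ -1101✓ 0-000✓ 0-010✓ 0-101 00-01 000-0✓ 0000- 01-00✓ 01-10✓ 010-0✓ 011-0✓ 011-1✓ 0110-✓ 0111-✓ 1110-✓
Round 2: -110- 0-0-0 01--0 011--
PIs = {-0010, -110-, 0-0-0, 0-101, 00-01, 0000-, 01--0, 011--, 10111}

-0010, 0-101, 00-01, 0000-, 10111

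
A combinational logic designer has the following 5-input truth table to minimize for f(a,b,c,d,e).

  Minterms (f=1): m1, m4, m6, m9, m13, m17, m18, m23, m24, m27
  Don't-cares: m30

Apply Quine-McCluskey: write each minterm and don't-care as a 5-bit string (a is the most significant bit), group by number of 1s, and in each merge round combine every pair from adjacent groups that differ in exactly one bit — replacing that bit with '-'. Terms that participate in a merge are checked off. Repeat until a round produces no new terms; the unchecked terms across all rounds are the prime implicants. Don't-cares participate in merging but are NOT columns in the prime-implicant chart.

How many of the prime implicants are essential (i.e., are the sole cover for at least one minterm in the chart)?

7

Round 0: 00001✓ 00100✓ 00110✓ 01001✓ 01101✓ 10001✓ 10010 10111 11000 11011 11110
Round 1: -0001 0-001 001-0 01-01
PIs = {-0001, 0-001, 001-0, 01-01, 10010, 10111, 11000, 11011, 11110}
Coverage chart:
  m1: -0001,0-001
  m4: 001-0 ←essential
  m6: 001-0 ←essential
  m9: 0-001,01-01
  m13: 01-01 ←essential
  m17: -0001 ←essential
  m18: 10010 ←essential
  m23: 10111 ←essential
  m24: 11000 ←essential
  m27: 11011 ←essential
Essential: -0001, 001-0, 01-01, 10010, 10111, 11000, 11011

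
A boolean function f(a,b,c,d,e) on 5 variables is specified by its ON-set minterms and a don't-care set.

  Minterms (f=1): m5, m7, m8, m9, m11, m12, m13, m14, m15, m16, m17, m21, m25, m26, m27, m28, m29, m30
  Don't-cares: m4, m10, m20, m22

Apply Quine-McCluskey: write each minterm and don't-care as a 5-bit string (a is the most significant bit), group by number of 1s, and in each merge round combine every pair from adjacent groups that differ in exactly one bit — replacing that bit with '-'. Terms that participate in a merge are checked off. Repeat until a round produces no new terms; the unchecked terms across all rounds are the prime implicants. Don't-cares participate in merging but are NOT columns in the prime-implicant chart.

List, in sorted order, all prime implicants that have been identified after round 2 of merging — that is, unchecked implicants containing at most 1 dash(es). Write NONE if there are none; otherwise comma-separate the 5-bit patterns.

NONE

size-2^0 implicants → 00100(✓)  00101(✓)  00111(✓)  01000(✓)  01001(✓)  01010(✓)  01011(✓)  01100(✓)  01101(✓)  01110(✓)  01111(✓)  10000(✓)  10001(✓)  10100(✓)  10101(✓)  10110(✓)  11001(✓)  11010(✓)  11011(✓)  11100(✓)  11101(✓)  11110(✓)
size-2^1 implicants → -0100(✓)  -0101(✓)  -1001(✓)  -1010(✓)  -1011(✓)  -1100(✓)  -1101(✓)  -1110(✓)  0-100(✓)  0-101(✓)  0-111(✓)  001-1(✓)  0010-(✓)  01-00(✓)  01-01(✓)  01-10(✓)  01-11(✓)  010-0(✓)  010-1(✓)  0100-(✓)  0101-(✓)  011-0(✓)  011-1(✓)  0110-(✓)  0111-(✓)  1-001(✓)  1-100(✓)  1-101(✓)  1-110(✓)  10-00(✓)  10-01(✓)  1000-(✓)  101-0(✓)  1010-(✓)  11-01(✓)  11-10(✓)  110-1(✓)  1101-(✓)  111-0(✓)  1110-(✓)
size-2^2 implicants → --100(✓)  --101(✓)  -010-(✓)  -1-01  -1-10  -10-1  -101-  -11-0  -110-(✓)  0-1-1  0-10-(✓)  01--0(✓)  01--1(✓)  01-0-(✓)  01-1-(✓)  010--(✓)  011--(✓)  1--01  1-1-0  1-10-(✓)  10-0-
size-2^3 implicants → --10-  01---
Unchecked terms (primes): --10-, -1-01, -1-10, -10-1, -101-, -11-0, 0-1-1, 01---, 1--01, 1-1-0, 10-0-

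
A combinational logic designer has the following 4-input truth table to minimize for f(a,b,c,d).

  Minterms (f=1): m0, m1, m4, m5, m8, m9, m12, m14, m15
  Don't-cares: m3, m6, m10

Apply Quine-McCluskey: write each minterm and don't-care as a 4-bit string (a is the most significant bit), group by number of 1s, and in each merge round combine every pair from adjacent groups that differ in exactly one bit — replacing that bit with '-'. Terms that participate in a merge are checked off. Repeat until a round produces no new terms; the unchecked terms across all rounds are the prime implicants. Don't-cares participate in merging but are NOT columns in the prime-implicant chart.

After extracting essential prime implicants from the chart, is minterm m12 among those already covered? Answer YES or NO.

NO

size-2^0 implicants → 0000(✓)  0001(✓)  0011(✓)  0100(✓)  0101(✓)  0110(✓)  1000(✓)  1001(✓)  1010(✓)  1100(✓)  1110(✓)  1111(✓)
size-2^1 implicants → -000(✓)  -001(✓)  -100(✓)  -110(✓)  0-00(✓)  0-01(✓)  00-1  000-(✓)  01-0(✓)  010-(✓)  1-00(✓)  1-10(✓)  10-0(✓)  100-(✓)  11-0(✓)  111-
size-2^2 implicants → --00  -00-  -1-0  0-0-  1--0
Unchecked terms (primes): --00, -00-, -1-0, 0-0-, 00-1, 1--0, 111-
Minterm coverage:
  m0 ⊆ --00,-00-,0-0-
  m1 ⊆ -00-,0-0-,00-1
  m4 ⊆ --00,-1-0,0-0-
  m5 ⊆ 0-0- [E]
  m8 ⊆ --00,-00-,1--0
  m9 ⊆ -00- [E]
  m12 ⊆ --00,-1-0,1--0
  m14 ⊆ -1-0,1--0,111-
  m15 ⊆ 111- [E]
E = {-00-, 0-0-, 111-}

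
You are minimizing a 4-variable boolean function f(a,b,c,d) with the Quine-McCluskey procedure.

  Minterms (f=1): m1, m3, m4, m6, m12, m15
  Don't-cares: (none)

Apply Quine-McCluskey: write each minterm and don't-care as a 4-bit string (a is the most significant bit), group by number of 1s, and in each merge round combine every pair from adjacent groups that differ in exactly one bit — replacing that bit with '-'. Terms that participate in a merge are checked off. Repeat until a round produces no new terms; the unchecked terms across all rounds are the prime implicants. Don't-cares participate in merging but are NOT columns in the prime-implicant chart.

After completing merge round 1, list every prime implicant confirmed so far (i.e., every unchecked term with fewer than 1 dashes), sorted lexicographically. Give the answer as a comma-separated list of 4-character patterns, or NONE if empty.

1111

size-2^0 implicants → 0001(✓)  0011(✓)  0100(✓)  0110(✓)  1100(✓)  1111
size-2^1 implicants → -100  00-1  01-0
Unchecked terms (primes): -100, 00-1, 01-0, 1111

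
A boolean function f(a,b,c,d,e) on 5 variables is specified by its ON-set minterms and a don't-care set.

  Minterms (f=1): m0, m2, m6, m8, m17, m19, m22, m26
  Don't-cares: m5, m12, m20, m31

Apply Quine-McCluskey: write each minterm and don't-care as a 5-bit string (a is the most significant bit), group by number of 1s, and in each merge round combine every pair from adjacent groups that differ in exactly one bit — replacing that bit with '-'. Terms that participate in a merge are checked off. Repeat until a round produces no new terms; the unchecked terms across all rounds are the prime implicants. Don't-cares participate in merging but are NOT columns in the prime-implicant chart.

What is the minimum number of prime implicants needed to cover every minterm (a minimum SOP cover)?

5

Round 0: 00000✓ 00010✓ 00101 00110✓ 01000✓ 01100✓ 10001✓ 10011✓ 10100✓ 10110✓ 11010 11111
Round 1: -0110 0-000 00-10 000-0 01-00 100-1 101-0
PIs = {-0110, 0-000, 00-10, 000-0, 00101, 01-00, 100-1, 101-0, 11010, 11111}
Coverage chart:
  m0: 0-000,000-0
  m2: 00-10,000-0
  m6: -0110,00-10
  m8: 0-000,01-00
  m17: 100-1 ←essential
  m19: 100-1 ←essential
  m22: -0110,101-0
  m26: 11010 ←essential
Essential: 100-1, 11010
Petrick residual → -0110, 0-000, 00-10
Min cover (5 terms): b'cde' + a'c'd'e' + a'b'de' + ab'c'e + abc'de'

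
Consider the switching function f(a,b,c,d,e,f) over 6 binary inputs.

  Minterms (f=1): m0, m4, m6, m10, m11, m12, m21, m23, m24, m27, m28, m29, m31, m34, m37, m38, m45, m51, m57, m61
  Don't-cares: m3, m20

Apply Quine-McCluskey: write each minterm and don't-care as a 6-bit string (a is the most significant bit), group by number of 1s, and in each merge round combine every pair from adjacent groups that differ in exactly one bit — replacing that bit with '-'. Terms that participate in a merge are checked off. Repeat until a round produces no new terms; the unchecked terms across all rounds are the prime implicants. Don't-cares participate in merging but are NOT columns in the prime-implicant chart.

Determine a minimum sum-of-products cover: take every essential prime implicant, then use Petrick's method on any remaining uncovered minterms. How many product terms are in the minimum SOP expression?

11

[col 0] 000000*, 000011*, 000100*, 000110*, 001010*, 001011*, 001100*, 010100*, 010101*, 010111*, 011000*, 011011*, 011100*, 011101*, 011111*, 100010*, 100101*, 100110*, 101101*, 110011, 111001*, 111101*
[col 1] -00110, -11101, 0-0100*, 0-1011, 0-1100*, 00-011, 00-100*, 000-00, 0001-0, 00101-, 01-100*, 01-101*, 01-111*, 0101-1*, 01010-*, 011-00, 011-11, 0111-1*, 01110-*, 1-1101, 10-101, 100-10, 111-01
[col 2] 0--100, 01-1-1, 01-10-
Prime implicants: -00110, -11101, 0--100, 0-1011, 00-011, 000-00, 0001-0, 00101-, 01-1-1, 01-10-, 011-00, 011-11, 1-1101, 10-101, 100-10, 110011, 111-01
PI chart (minterm → PIs covering it):
  0 | 000-00  (sole → essential)
  4 | 0--100,000-00,0001-0
  6 | -00110,0001-0
  10 | 00101-  (sole → essential)
  11 | 0-1011,00-011,00101-
  12 | 0--100  (sole → essential)
  21 | 01-1-1,01-10-
  23 | 01-1-1  (sole → essential)
  24 | 011-00  (sole → essential)
  27 | 0-1011,011-11
  28 | 0--100,01-10-,011-00
  29 | -11101,01-1-1,01-10-
  31 | 01-1-1,011-11
  34 | 100-10  (sole → essential)
  37 | 10-101  (sole → essential)
  38 | -00110,100-10
  45 | 1-1101,10-101
  51 | 110011  (sole → essential)
  57 | 111-01  (sole → essential)
  61 | -11101,1-1101,111-01
Essential prime implicants: 0--100, 000-00, 00101-, 01-1-1, 011-00, 10-101, 100-10, 110011, 111-01
Petrick residual → -00110, 0-1011
Minimum SOP uses 11 PIs: b'c'def' + a'de'f' + a'cd'ef + a'b'c'e'f' + a'b'cd'e + a'bdf + a'bce'f' + ab'de'f + ab'c'ef' + abc'd'ef + abce'f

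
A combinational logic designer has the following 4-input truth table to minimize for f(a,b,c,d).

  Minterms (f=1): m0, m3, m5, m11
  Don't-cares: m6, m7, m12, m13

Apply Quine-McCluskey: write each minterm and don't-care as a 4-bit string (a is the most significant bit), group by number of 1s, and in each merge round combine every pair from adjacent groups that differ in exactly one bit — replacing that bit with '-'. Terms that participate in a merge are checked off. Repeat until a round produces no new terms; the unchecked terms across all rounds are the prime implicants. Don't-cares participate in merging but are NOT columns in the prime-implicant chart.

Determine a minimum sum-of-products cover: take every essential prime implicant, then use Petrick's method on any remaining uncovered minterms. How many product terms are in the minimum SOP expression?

3

Round 0: 0000 0011✓ 0101✓ 0110✓ 0111✓ 1011✓ 1100✓ 1101✓
Round 1: -011 -101 0-11 01-1 011- 110-
PIs = {-011, -101, 0-11, 0000, 01-1, 011-, 110-}
Coverage chart:
  m0: 0000 ←essential
  m3: -011,0-11
  m5: -101,01-1
  m11: -011 ←essential
Essential: -011, 0000
Petrick residual → -101
Min cover (3 terms): b'cd + bc'd + a'b'c'd'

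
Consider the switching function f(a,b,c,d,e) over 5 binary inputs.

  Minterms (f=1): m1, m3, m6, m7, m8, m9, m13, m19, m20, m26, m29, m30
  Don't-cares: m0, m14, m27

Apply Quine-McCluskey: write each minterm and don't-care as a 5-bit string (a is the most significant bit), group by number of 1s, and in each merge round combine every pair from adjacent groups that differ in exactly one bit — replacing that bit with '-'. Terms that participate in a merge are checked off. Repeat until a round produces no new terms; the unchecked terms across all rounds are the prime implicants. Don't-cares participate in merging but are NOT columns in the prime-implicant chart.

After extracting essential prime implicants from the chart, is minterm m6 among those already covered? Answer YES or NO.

NO

Round 0: 00000✓ 00001✓ 00011✓ 00110✓ 00111✓ 01000✓ 01001✓ 01101✓ 01110✓ 10011✓ 10100 11010✓ 11011✓ 11101✓ 11110✓
Round 1: -0011 -1101 -1110 0-000✓ 0-001✓ 0-110 00-11 000-1 0000-✓ 0011- 01-01 0100-✓ 1-011 11-10 1101-
Round 2: 0-00-
PIs = {-0011, -1101, -1110, 0-00-, 0-110, 00-11, 000-1, 0011-, 01-01, 1-011, 10100, 11-10, 1101-}
Coverage chart:
  m1: 0-00-,000-1
  m3: -0011,00-11,000-1
  m6: 0-110,0011-
  m7: 00-11,0011-
  m8: 0-00- ←essential
  m9: 0-00-,01-01
  m13: -1101,01-01
  m19: -0011,1-011
  m20: 10100 ←essential
  m26: 11-10,1101-
  m29: -1101 ←essential
  m30: -1110,11-10
Essential: -1101, 0-00-, 10100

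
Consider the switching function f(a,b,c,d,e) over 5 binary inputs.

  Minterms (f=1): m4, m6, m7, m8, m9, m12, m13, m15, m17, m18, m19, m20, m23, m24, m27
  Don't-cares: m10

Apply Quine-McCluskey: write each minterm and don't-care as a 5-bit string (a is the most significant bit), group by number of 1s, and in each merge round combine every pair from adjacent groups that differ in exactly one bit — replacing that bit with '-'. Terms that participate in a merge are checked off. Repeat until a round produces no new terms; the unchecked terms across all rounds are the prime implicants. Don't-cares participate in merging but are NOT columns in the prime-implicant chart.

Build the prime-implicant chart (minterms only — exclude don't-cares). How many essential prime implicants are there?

6

[col 0] 00100*, 00110*, 00111*, 01000*, 01001*, 01010*, 01100*, 01101*, 01111*, 10001*, 10010*, 10011*, 10100*, 10111*, 11000*, 11011*
[col 1] -0100, -0111, -1000, 0-100, 0-111, 001-0, 0011-, 01-00*, 01-01*, 010-0, 0100-*, 011-1, 0110-*, 1-011, 10-11, 100-1, 1001-
[col 2] 01-0-
Prime implicants: -0100, -0111, -1000, 0-100, 0-111, 001-0, 0011-, 01-0-, 010-0, 011-1, 1-011, 10-11, 100-1, 1001-
PI chart (minterm → PIs covering it):
  4 | -0100,0-100,001-0
  6 | 001-0,0011-
  7 | -0111,0-111,0011-
  8 | -1000,01-0-,010-0
  9 | 01-0-  (sole → essential)
  12 | 0-100,01-0-
  13 | 01-0-,011-1
  15 | 0-111,011-1
  17 | 100-1  (sole → essential)
  18 | 1001-  (sole → essential)
  19 | 1-011,10-11,100-1,1001-
  20 | -0100  (sole → essential)
  23 | -0111,10-11
  24 | -1000  (sole → essential)
  27 | 1-011  (sole → essential)
Essential prime implicants: -0100, -1000, 01-0-, 1-011, 100-1, 1001-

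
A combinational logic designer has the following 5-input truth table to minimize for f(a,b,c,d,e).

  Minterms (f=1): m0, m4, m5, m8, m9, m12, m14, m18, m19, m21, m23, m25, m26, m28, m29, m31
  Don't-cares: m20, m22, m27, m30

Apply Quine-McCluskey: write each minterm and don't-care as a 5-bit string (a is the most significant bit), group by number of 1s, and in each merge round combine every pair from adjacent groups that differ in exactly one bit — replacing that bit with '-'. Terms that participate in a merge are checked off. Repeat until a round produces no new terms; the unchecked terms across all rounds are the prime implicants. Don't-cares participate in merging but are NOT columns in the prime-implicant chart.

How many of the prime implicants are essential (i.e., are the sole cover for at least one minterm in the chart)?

4

[col 0] 00000*, 00100*, 00101*, 01000*, 01001*, 01100*, 01110*, 10010*, 10011*, 10100*, 10101*, 10110*, 10111*, 11001*, 11010*, 11011*, 11100*, 11101*, 11110*, 11111*
[col 1] -0100*, -0101*, -1001, -1100*, -1110*, 0-000*, 0-100*, 00-00*, 0010-*, 01-00*, 0100-, 011-0*, 1-010*, 1-011*, 1-100*, 1-101*, 1-110*, 1-111*, 10-10*, 10-11*, 1001-*, 101-0*, 101-1*, 1010-*, 1011-*, 11-01*, 11-10*, 11-11*, 110-1*, 1101-*, 111-0*, 111-1*, 1110-*, 1111-*
[col 2] --100, -010-, -11-0, 0--00, 1--10*, 1--11*, 1-01-*, 1-1-0*, 1-1-1*, 1-10-*, 1-11-*, 10-1-*, 101--*, 11--1, 11-1-*, 111--*
[col 3] 1--1-, 1-1--
Prime implicants: --100, -010-, -1001, -11-0, 0--00, 0100-, 1--1-, 1-1--, 11--1
PI chart (minterm → PIs covering it):
  0 | 0--00  (sole → essential)
  4 | --100,-010-,0--00
  5 | -010-  (sole → essential)
  8 | 0--00,0100-
  9 | -1001,0100-
  12 | --100,-11-0,0--00
  14 | -11-0  (sole → essential)
  18 | 1--1-  (sole → essential)
  19 | 1--1-  (sole → essential)
  21 | -010-,1-1--
  23 | 1--1-,1-1--
  25 | -1001,11--1
  26 | 1--1-  (sole → essential)
  28 | --100,-11-0,1-1--
  29 | 1-1--,11--1
  31 | 1--1-,1-1--,11--1
Essential prime implicants: -010-, -11-0, 0--00, 1--1-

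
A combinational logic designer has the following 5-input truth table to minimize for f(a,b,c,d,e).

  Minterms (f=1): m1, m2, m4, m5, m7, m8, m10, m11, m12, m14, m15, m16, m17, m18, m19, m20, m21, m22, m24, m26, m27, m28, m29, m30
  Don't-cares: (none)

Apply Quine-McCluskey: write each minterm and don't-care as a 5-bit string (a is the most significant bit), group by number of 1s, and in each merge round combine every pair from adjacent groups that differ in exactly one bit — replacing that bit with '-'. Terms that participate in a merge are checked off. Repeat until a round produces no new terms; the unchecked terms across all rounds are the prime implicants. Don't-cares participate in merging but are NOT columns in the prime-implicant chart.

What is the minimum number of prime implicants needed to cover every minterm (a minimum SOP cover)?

9

[col 0] 00001*, 00010*, 00100*, 00101*, 00111*, 01000*, 01010*, 01011*, 01100*, 01110*, 01111*, 10000*, 10001*, 10010*, 10011*, 10100*, 10101*, 10110*, 11000*, 11010*, 11011*, 11100*, 11101*, 11110*
[col 1] -0001*, -0010*, -0100*, -0101*, -1000*, -1010*, -1011*, -1100*, -1110*, 0-010*, 0-100*, 0-111, 00-01*, 001-1, 0010-*, 01-00*, 01-10*, 01-11*, 010-0*, 0101-*, 011-0*, 0111-*, 1-000*, 1-010*, 1-011*, 1-100*, 1-101*, 1-110*, 10-00*, 10-01*, 10-10*, 100-0*, 100-1*, 1000-*, 1001-*, 101-0*, 1010-*, 11-00*, 11-10*, 110-0*, 1101-*, 111-0*, 1110-*
[col 2] --010, --100, -0-01, -010-, -1-00*, -1-10*, -10-0*, -101-, -11-0*, 01--0*, 01-1-, 1--00*, 1--10*, 1-0-0*, 1-01-, 1-1-0*, 1-10-, 10--0*, 10-0-, 100--, 11--0*
[col 3] -1--0, 1---0
Prime implicants: --010, --100, -0-01, -010-, -1--0, -101-, 0-111, 001-1, 01-1-, 1---0, 1-01-, 1-10-, 10-0-, 100--
PI chart (minterm → PIs covering it):
  1 | -0-01  (sole → essential)
  2 | --010  (sole → essential)
  4 | --100,-010-
  5 | -0-01,-010-,001-1
  7 | 0-111,001-1
  8 | -1--0  (sole → essential)
  10 | --010,-1--0,-101-,01-1-
  11 | -101-,01-1-
  12 | --100,-1--0
  14 | -1--0,01-1-
  15 | 0-111,01-1-
  16 | 1---0,10-0-,100--
  17 | -0-01,10-0-,100--
  18 | --010,1---0,1-01-,100--
  19 | 1-01-,100--
  20 | --100,-010-,1---0,1-10-,10-0-
  21 | -0-01,-010-,1-10-,10-0-
  22 | 1---0  (sole → essential)
  24 | -1--0,1---0
  26 | --010,-1--0,-101-,1---0,1-01-
  27 | -101-,1-01-
  28 | --100,-1--0,1---0,1-10-
  29 | 1-10-  (sole → essential)
  30 | -1--0,1---0
Essential prime implicants: --010, -0-01, -1--0, 1---0, 1-10-
Petrick residual → --100, -101-, 0-111, 1-01-
Minimum SOP uses 9 PIs: c'de' + cd'e' + b'd'e + be' + bc'd + a'cde + ae' + ac'd + acd'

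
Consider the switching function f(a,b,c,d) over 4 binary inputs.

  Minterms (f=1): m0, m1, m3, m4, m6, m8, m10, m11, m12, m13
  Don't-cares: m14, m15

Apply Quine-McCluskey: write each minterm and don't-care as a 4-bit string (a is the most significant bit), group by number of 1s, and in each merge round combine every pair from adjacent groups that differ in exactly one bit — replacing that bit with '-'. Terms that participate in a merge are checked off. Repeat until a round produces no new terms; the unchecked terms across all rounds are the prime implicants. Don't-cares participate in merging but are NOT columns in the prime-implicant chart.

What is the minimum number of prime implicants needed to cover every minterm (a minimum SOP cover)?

5

Round 0: 0000✓ 0001✓ 0011✓ 0100✓ 0110✓ 1000✓ 1010✓ 1011✓ 1100✓ 1101✓ 1110✓ 1111✓
Round 1: -000✓ -011 -100✓ -110✓ 0-00✓ 00-1 000- 01-0✓ 1-00✓ 1-10✓ 1-11✓ 10-0✓ 101-✓ 11-0✓ 11-1✓ 110-✓ 111-✓
Round 2: --00 -1-0 1--0 1-1- 11--
PIs = {--00, -011, -1-0, 00-1, 000-, 1--0, 1-1-, 11--}
Coverage chart:
  m0: --00,000-
  m1: 00-1,000-
  m3: -011,00-1
  m4: --00,-1-0
  m6: -1-0 ←essential
  m8: --00,1--0
  m10: 1--0,1-1-
  m11: -011,1-1-
  m12: --00,-1-0,1--0,11--
  m13: 11-- ←essential
Essential: -1-0, 11--
Petrick residual → --00, 00-1, 1-1-
Min cover (5 terms): c'd' + bd' + a'b'd + ac + ab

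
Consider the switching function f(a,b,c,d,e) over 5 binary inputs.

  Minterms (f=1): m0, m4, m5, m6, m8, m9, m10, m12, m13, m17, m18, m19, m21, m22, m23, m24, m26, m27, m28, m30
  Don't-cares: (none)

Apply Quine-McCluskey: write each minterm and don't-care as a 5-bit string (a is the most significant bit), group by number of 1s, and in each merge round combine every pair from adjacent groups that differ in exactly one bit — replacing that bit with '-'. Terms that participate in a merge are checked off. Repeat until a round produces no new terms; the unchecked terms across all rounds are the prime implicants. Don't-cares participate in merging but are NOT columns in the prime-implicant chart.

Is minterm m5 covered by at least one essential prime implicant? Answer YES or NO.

[col 0] 00000*, 00100*, 00101*, 00110*, 01000*, 01001*, 01010*, 01100*, 01101*, 10001*, 10010*, 10011*, 10101*, 10110*, 10111*, 11000*, 11010*, 11011*, 11100*, 11110*
[col 1] -0101, -0110, -1000*, -1010*, -1100*, 0-000*, 0-100*, 0-101*, 00-00*, 001-0, 0010-*, 01-00*, 01-01*, 010-0*, 0100-*, 0110-*, 1-010*, 1-011*, 1-110*, 10-01*, 10-10*, 10-11*, 100-1*, 1001-*, 101-1*, 1011-*, 11-00*, 11-10*, 110-0*, 1101-*, 111-0*
[col 2] -1-00, -10-0, 0--00, 0-10-, 01-0-, 1--10, 1-01-, 10--1, 10-1-, 11--0
Prime implicants: -0101, -0110, -1-00, -10-0, 0--00, 0-10-, 001-0, 01-0-, 1--10, 1-01-, 10--1, 10-1-, 11--0
PI chart (minterm → PIs covering it):
  0 | 0--00  (sole → essential)
  4 | 0--00,0-10-,001-0
  5 | -0101,0-10-
  6 | -0110,001-0
  8 | -1-00,-10-0,0--00,01-0-
  9 | 01-0-  (sole → essential)
  10 | -10-0  (sole → essential)
  12 | -1-00,0--00,0-10-,01-0-
  13 | 0-10-,01-0-
  17 | 10--1  (sole → essential)
  18 | 1--10,1-01-,10-1-
  19 | 1-01-,10--1,10-1-
  21 | -0101,10--1
  22 | -0110,1--10,10-1-
  23 | 10--1,10-1-
  24 | -1-00,-10-0,11--0
  26 | -10-0,1--10,1-01-,11--0
  27 | 1-01-  (sole → essential)
  28 | -1-00,11--0
  30 | 1--10,11--0
Essential prime implicants: -10-0, 0--00, 01-0-, 1-01-, 10--1

NO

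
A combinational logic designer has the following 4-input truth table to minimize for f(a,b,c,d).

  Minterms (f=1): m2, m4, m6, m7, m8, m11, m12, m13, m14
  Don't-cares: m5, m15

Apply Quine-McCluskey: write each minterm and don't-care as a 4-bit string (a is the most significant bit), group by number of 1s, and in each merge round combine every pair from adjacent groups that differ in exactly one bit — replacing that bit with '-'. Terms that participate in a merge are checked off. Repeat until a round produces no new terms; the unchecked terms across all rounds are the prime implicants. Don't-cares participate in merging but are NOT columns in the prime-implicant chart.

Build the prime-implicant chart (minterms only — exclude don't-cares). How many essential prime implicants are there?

4

Round 0: 0010✓ 0100✓ 0101✓ 0110✓ 0111✓ 1000✓ 1011✓ 1100✓ 1101✓ 1110✓ 1111✓
Round 1: -100✓ -101✓ -110✓ -111✓ 0-10 01-0✓ 01-1✓ 010-✓ 011-✓ 1-00 1-11 11-0✓ 11-1✓ 110-✓ 111-✓
Round 2: -1-0✓ -1-1✓ -10-✓ -11-✓ 01--✓ 11--✓
Round 3: -1--
PIs = {-1--, 0-10, 1-00, 1-11}
Coverage chart:
  m2: 0-10 ←essential
  m4: -1-- ←essential
  m6: -1--,0-10
  m7: -1-- ←essential
  m8: 1-00 ←essential
  m11: 1-11 ←essential
  m12: -1--,1-00
  m13: -1-- ←essential
  m14: -1-- ←essential
Essential: -1--, 0-10, 1-00, 1-11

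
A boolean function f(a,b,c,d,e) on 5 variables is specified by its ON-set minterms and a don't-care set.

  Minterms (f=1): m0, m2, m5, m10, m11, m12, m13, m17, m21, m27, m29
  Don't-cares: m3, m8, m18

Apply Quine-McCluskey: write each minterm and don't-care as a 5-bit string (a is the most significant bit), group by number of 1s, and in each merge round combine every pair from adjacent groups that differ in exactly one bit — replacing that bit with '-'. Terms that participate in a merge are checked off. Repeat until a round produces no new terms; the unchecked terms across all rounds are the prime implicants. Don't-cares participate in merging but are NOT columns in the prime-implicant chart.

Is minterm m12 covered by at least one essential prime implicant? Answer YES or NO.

size-2^0 implicants → 00000(✓)  00010(✓)  00011(✓)  00101(✓)  01000(✓)  01010(✓)  01011(✓)  01100(✓)  01101(✓)  10001(✓)  10010(✓)  10101(✓)  11011(✓)  11101(✓)
size-2^1 implicants → -0010  -0101(✓)  -1011  -1101(✓)  0-000(✓)  0-010(✓)  0-011(✓)  0-101(✓)  000-0(✓)  0001-(✓)  01-00  010-0(✓)  0101-(✓)  0110-  1-101(✓)  10-01
size-2^2 implicants → --101  0-0-0  0-01-
Unchecked terms (primes): --101, -0010, -1011, 0-0-0, 0-01-, 01-00, 0110-, 10-01
Minterm coverage:
  m0 ⊆ 0-0-0 [E]
  m2 ⊆ -0010,0-0-0,0-01-
  m5 ⊆ --101 [E]
  m10 ⊆ 0-0-0,0-01-
  m11 ⊆ -1011,0-01-
  m12 ⊆ 01-00,0110-
  m13 ⊆ --101,0110-
  m17 ⊆ 10-01 [E]
  m21 ⊆ --101,10-01
  m27 ⊆ -1011 [E]
  m29 ⊆ --101 [E]
E = {--101, -1011, 0-0-0, 10-01}

NO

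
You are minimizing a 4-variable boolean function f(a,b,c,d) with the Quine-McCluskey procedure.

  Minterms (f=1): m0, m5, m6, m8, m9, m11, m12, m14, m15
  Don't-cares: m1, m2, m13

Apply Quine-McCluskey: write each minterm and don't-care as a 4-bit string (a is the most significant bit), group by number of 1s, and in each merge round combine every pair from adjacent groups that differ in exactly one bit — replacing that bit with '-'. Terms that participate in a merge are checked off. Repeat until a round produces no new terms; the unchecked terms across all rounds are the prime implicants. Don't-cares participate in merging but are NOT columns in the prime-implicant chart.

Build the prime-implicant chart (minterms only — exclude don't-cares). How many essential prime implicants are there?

2

size-2^0 implicants → 0000(✓)  0001(✓)  0010(✓)  0101(✓)  0110(✓)  1000(✓)  1001(✓)  1011(✓)  1100(✓)  1101(✓)  1110(✓)  1111(✓)
size-2^1 implicants → -000(✓)  -001(✓)  -101(✓)  -110  0-01(✓)  0-10  00-0  000-(✓)  1-00(✓)  1-01(✓)  1-11(✓)  10-1(✓)  100-(✓)  11-0(✓)  11-1(✓)  110-(✓)  111-(✓)
size-2^2 implicants → --01  -00-  1--1  1-0-  11--
Unchecked terms (primes): --01, -00-, -110, 0-10, 00-0, 1--1, 1-0-, 11--
Minterm coverage:
  m0 ⊆ -00-,00-0
  m5 ⊆ --01 [E]
  m6 ⊆ -110,0-10
  m8 ⊆ -00-,1-0-
  m9 ⊆ --01,-00-,1--1,1-0-
  m11 ⊆ 1--1 [E]
  m12 ⊆ 1-0-,11--
  m14 ⊆ -110,11--
  m15 ⊆ 1--1,11--
E = {--01, 1--1}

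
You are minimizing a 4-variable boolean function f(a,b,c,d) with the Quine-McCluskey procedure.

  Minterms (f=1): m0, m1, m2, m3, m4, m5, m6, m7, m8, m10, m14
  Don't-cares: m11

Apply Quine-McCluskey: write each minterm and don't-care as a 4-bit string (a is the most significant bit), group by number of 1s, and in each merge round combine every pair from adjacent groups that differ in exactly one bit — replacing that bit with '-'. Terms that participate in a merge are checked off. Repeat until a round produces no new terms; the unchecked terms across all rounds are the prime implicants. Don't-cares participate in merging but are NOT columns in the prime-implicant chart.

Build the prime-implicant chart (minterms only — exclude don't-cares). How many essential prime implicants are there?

Round 0: 0000✓ 0001✓ 0010✓ 0011✓ 0100✓ 0101✓ 0110✓ 0111✓ 1000✓ 1010✓ 1011✓ 1110✓
Round 1: -000✓ -010✓ -011✓ -110✓ 0-00✓ 0-01✓ 0-10✓ 0-11✓ 00-0✓ 00-1✓ 000-✓ 001-✓ 01-0✓ 01-1✓ 010-✓ 011-✓ 1-10✓ 10-0✓ 101-✓
Round 2: --10 -0-0 -01- 0--0✓ 0--1✓ 0-0-✓ 0-1-✓ 00--✓ 01--✓
Round 3: 0---
PIs = {--10, -0-0, -01-, 0---}
Coverage chart:
  m0: -0-0,0---
  m1: 0--- ←essential
  m2: --10,-0-0,-01-,0---
  m3: -01-,0---
  m4: 0--- ←essential
  m5: 0--- ←essential
  m6: --10,0---
  m7: 0--- ←essential
  m8: -0-0 ←essential
  m10: --10,-0-0,-01-
  m14: --10 ←essential
Essential: --10, -0-0, 0---

3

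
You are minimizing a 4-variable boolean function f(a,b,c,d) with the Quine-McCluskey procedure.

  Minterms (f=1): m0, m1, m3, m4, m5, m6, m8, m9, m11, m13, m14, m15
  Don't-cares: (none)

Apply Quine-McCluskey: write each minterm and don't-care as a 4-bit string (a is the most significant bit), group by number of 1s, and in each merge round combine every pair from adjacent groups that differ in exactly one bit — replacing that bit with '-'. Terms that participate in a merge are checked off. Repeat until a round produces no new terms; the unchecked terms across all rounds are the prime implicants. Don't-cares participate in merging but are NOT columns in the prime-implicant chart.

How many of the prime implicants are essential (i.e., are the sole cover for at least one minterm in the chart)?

2

size-2^0 implicants → 0000(✓)  0001(✓)  0011(✓)  0100(✓)  0101(✓)  0110(✓)  1000(✓)  1001(✓)  1011(✓)  1101(✓)  1110(✓)  1111(✓)
size-2^1 implicants → -000(✓)  -001(✓)  -011(✓)  -101(✓)  -110  0-00(✓)  0-01(✓)  00-1(✓)  000-(✓)  01-0  010-(✓)  1-01(✓)  1-11(✓)  10-1(✓)  100-(✓)  11-1(✓)  111-
size-2^2 implicants → --01  -0-1  -00-  0-0-  1--1
Unchecked terms (primes): --01, -0-1, -00-, -110, 0-0-, 01-0, 1--1, 111-
Minterm coverage:
  m0 ⊆ -00-,0-0-
  m1 ⊆ --01,-0-1,-00-,0-0-
  m3 ⊆ -0-1 [E]
  m4 ⊆ 0-0-,01-0
  m5 ⊆ --01,0-0-
  m6 ⊆ -110,01-0
  m8 ⊆ -00- [E]
  m9 ⊆ --01,-0-1,-00-,1--1
  m11 ⊆ -0-1,1--1
  m13 ⊆ --01,1--1
  m14 ⊆ -110,111-
  m15 ⊆ 1--1,111-
E = {-0-1, -00-}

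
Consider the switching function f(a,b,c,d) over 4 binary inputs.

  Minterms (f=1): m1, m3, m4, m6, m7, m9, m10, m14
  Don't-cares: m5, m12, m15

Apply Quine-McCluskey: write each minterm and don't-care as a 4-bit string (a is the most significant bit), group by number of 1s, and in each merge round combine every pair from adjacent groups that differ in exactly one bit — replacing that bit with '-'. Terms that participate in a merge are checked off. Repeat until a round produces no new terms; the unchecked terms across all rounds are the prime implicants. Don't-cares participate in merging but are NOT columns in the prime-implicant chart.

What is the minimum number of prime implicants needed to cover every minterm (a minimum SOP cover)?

4

size-2^0 implicants → 0001(✓)  0011(✓)  0100(✓)  0101(✓)  0110(✓)  0111(✓)  1001(✓)  1010(✓)  1100(✓)  1110(✓)  1111(✓)
size-2^1 implicants → -001  -100(✓)  -110(✓)  -111(✓)  0-01(✓)  0-11(✓)  00-1(✓)  01-0(✓)  01-1(✓)  010-(✓)  011-(✓)  1-10  11-0(✓)  111-(✓)
size-2^2 implicants → -1-0  -11-  0--1  01--
Unchecked terms (primes): -001, -1-0, -11-, 0--1, 01--, 1-10
Minterm coverage:
  m1 ⊆ -001,0--1
  m3 ⊆ 0--1 [E]
  m4 ⊆ -1-0,01--
  m6 ⊆ -1-0,-11-,01--
  m7 ⊆ -11-,0--1,01--
  m9 ⊆ -001 [E]
  m10 ⊆ 1-10 [E]
  m14 ⊆ -1-0,-11-,1-10
E = {-001, 0--1, 1-10}
Petrick residual → -1-0
Cover = b'c'd + bd' + a'd + acd'  |cover|=4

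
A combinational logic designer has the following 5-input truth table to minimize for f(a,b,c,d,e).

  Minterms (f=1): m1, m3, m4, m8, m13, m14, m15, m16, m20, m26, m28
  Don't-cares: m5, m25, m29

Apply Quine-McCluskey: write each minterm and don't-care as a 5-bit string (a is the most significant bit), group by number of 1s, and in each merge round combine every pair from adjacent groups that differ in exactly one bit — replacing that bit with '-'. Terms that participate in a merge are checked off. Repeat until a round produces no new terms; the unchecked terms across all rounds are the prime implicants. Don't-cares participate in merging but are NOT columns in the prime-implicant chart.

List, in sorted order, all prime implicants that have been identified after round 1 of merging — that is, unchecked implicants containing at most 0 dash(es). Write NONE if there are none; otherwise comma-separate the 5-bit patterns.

size-2^0 implicants → 00001(✓)  00011(✓)  00100(✓)  00101(✓)  01000  01101(✓)  01110(✓)  01111(✓)  10000(✓)  10100(✓)  11001(✓)  11010  11100(✓)  11101(✓)
size-2^1 implicants → -0100  -1101  0-101  00-01  000-1  0010-  011-1  0111-  1-100  10-00  11-01  1110-
Unchecked terms (primes): -0100, -1101, 0-101, 00-01, 000-1, 0010-, 01000, 011-1, 0111-, 1-100, 10-00, 11-01, 11010, 1110-

01000, 11010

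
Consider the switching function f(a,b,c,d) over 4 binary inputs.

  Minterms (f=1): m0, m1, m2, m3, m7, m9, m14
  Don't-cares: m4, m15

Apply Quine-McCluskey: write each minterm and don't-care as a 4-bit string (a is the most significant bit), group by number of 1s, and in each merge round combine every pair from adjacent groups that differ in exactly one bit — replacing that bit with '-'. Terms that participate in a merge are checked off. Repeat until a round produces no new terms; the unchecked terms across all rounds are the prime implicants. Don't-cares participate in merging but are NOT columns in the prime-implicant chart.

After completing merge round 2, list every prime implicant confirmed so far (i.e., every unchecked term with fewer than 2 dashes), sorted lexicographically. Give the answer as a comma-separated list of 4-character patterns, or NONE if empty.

Round 0: 0000✓ 0001✓ 0010✓ 0011✓ 0100✓ 0111✓ 1001✓ 1110✓ 1111✓
Round 1: -001 -111 0-00 0-11 00-0✓ 00-1✓ 000-✓ 001-✓ 111-
Round 2: 00--
PIs = {-001, -111, 0-00, 0-11, 00--, 111-}

-001, -111, 0-00, 0-11, 111-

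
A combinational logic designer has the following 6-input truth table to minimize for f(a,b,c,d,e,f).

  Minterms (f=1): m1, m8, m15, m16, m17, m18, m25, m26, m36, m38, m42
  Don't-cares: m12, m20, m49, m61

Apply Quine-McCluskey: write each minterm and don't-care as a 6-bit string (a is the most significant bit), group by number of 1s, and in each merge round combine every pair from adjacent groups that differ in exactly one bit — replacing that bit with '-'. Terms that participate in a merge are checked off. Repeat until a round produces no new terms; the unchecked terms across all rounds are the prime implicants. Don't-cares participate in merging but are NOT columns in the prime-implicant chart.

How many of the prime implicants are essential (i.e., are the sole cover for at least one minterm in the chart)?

7

size-2^0 implicants → 000001(✓)  001000(✓)  001100(✓)  001111  010000(✓)  010001(✓)  010010(✓)  010100(✓)  011001(✓)  011010(✓)  100100(✓)  100110(✓)  101010  110001(✓)  111101
size-2^1 implicants → -10001  0-0001  001-00  01-001  01-010  010-00  0100-0  01000-  1001-0
Unchecked terms (primes): -10001, 0-0001, 001-00, 001111, 01-001, 01-010, 010-00, 0100-0, 01000-, 1001-0, 101010, 111101
Minterm coverage:
  m1 ⊆ 0-0001 [E]
  m8 ⊆ 001-00 [E]
  m15 ⊆ 001111 [E]
  m16 ⊆ 010-00,0100-0,01000-
  m17 ⊆ -10001,0-0001,01-001,01000-
  m18 ⊆ 01-010,0100-0
  m25 ⊆ 01-001 [E]
  m26 ⊆ 01-010 [E]
  m36 ⊆ 1001-0 [E]
  m38 ⊆ 1001-0 [E]
  m42 ⊆ 101010 [E]
E = {0-0001, 001-00, 001111, 01-001, 01-010, 1001-0, 101010}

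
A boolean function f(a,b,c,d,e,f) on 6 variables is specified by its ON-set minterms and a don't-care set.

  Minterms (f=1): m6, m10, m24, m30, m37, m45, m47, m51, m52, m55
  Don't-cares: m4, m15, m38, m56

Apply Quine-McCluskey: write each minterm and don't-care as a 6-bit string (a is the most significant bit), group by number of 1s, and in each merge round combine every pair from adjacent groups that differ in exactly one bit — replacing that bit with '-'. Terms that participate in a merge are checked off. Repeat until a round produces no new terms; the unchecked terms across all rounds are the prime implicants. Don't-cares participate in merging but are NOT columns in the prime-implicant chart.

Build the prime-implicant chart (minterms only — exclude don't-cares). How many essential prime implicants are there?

Round 0: 000100✓ 000110✓ 001010 001111✓ 011000✓ 011110 100101✓ 100110✓ 101101✓ 101111✓ 110011✓ 110100 110111✓ 111000✓
Round 1: -00110 -01111 -11000 0001-0 10-101 1011-1 110-11
PIs = {-00110, -01111, -11000, 0001-0, 001010, 011110, 10-101, 1011-1, 110-11, 110100}
Coverage chart:
  m6: -00110,0001-0
  m10: 001010 ←essential
  m24: -11000 ←essential
  m30: 011110 ←essential
  m37: 10-101 ←essential
  m45: 10-101,1011-1
  m47: -01111,1011-1
  m51: 110-11 ←essential
  m52: 110100 ←essential
  m55: 110-11 ←essential
Essential: -11000, 001010, 011110, 10-101, 110-11, 110100

6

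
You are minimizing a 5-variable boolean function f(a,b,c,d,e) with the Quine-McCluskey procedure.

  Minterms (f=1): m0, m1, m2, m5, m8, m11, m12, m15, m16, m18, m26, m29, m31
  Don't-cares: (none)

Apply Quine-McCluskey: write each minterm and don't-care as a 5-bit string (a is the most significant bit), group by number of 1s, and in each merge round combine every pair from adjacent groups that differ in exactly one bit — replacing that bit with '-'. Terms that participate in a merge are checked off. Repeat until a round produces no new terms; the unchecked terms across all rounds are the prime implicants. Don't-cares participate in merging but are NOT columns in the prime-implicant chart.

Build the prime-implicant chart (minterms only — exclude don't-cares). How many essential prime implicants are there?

6

size-2^0 implicants → 00000(✓)  00001(✓)  00010(✓)  00101(✓)  01000(✓)  01011(✓)  01100(✓)  01111(✓)  10000(✓)  10010(✓)  11010(✓)  11101(✓)  11111(✓)
size-2^1 implicants → -0000(✓)  -0010(✓)  -1111  0-000  00-01  000-0(✓)  0000-  01-00  01-11  1-010  100-0(✓)  111-1
size-2^2 implicants → -00-0
Unchecked terms (primes): -00-0, -1111, 0-000, 00-01, 0000-, 01-00, 01-11, 1-010, 111-1
Minterm coverage:
  m0 ⊆ -00-0,0-000,0000-
  m1 ⊆ 00-01,0000-
  m2 ⊆ -00-0 [E]
  m5 ⊆ 00-01 [E]
  m8 ⊆ 0-000,01-00
  m11 ⊆ 01-11 [E]
  m12 ⊆ 01-00 [E]
  m15 ⊆ -1111,01-11
  m16 ⊆ -00-0 [E]
  m18 ⊆ -00-0,1-010
  m26 ⊆ 1-010 [E]
  m29 ⊆ 111-1 [E]
  m31 ⊆ -1111,111-1
E = {-00-0, 00-01, 01-00, 01-11, 1-010, 111-1}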